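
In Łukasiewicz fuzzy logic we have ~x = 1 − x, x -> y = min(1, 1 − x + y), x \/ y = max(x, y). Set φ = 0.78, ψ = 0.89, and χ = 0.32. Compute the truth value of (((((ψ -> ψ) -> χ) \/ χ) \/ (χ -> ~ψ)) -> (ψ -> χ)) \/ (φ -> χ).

ψ -> ψ = min(1, 1 − 0.89 + 0.89) = min(1, 1.00) = 1.00
(ψ -> ψ) -> χ = min(1, 1 − 1.00 + 0.32) = min(1, 0.32) = 0.32
((ψ -> ψ) -> χ) \/ χ = max(0.32, 0.32) = 0.32
~ψ = 1 − 0.89 = 0.11
χ -> ~ψ = min(1, 1 − 0.32 + 0.11) = min(1, 0.79) = 0.79
(((ψ -> ψ) -> χ) \/ χ) \/ (χ -> ~ψ) = max(0.32, 0.79) = 0.79
ψ -> χ = min(1, 1 − 0.89 + 0.32) = min(1, 0.43) = 0.43
((((ψ -> ψ) -> χ) \/ χ) \/ (χ -> ~ψ)) -> (ψ -> χ) = min(1, 1 − 0.79 + 0.43) = min(1, 0.64) = 0.64
φ -> χ = min(1, 1 − 0.78 + 0.32) = min(1, 0.54) = 0.54
(((((ψ -> ψ) -> χ) \/ χ) \/ (χ -> ~ψ)) -> (ψ -> χ)) \/ (φ -> χ) = max(0.64, 0.54) = 0.64

0.64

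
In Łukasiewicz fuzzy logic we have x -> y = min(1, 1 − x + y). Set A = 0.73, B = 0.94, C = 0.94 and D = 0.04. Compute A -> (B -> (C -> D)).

C -> D = min(1, 1 − 0.94 + 0.04) = min(1, 0.10) = 0.10
B -> (C -> D) = min(1, 1 − 0.94 + 0.10) = min(1, 0.16) = 0.16
A -> (B -> (C -> D)) = min(1, 1 − 0.73 + 0.16) = min(1, 0.43) = 0.43

0.43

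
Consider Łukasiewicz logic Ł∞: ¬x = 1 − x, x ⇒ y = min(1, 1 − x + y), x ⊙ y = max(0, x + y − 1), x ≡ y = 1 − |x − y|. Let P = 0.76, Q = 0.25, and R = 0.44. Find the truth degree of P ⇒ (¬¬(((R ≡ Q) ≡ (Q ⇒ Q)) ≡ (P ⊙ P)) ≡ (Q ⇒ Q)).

R ≡ Q = 1 − |0.44 − 0.25| = 1 − 0.19 = 0.81
Q ⇒ Q = min(1, 1 − 0.25 + 0.25) = min(1, 1.00) = 1.00
(R ≡ Q) ≡ (Q ⇒ Q) = 1 − |0.81 − 1.00| = 1 − 0.19 = 0.81
P ⊙ P = max(0, 0.76 + 0.76 − 1) = max(0, 0.52) = 0.52
((R ≡ Q) ≡ (Q ⇒ Q)) ≡ (P ⊙ P) = 1 − |0.81 − 0.52| = 1 − 0.29 = 0.71
¬(((R ≡ Q) ≡ (Q ⇒ Q)) ≡ (P ⊙ P)) = 1 − 0.71 = 0.29
¬¬(((R ≡ Q) ≡ (Q ⇒ Q)) ≡ (P ⊙ P)) = 1 − 0.29 = 0.71
¬¬(((R ≡ Q) ≡ (Q ⇒ Q)) ≡ (P ⊙ P)) ≡ (Q ⇒ Q) = 1 − |0.71 − 1.00| = 1 − 0.29 = 0.71
P ⇒ (¬¬(((R ≡ Q) ≡ (Q ⇒ Q)) ≡ (P ⊙ P)) ≡ (Q ⇒ Q)) = min(1, 1 − 0.76 + 0.71) = min(1, 0.95) = 0.95

0.95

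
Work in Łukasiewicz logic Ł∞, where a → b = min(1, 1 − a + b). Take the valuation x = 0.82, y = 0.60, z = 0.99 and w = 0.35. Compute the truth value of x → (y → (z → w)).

z → w = min(1, 1 − 0.99 + 0.35) = min(1, 0.36) = 0.36
y → (z → w) = min(1, 1 − 0.60 + 0.36) = min(1, 0.76) = 0.76
x → (y → (z → w)) = min(1, 1 − 0.82 + 0.76) = min(1, 0.94) = 0.94

0.94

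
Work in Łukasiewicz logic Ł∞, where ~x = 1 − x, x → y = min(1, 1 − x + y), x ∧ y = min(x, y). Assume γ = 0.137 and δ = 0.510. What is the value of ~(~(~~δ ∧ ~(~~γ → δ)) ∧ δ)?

~δ = 1 − 0.510 = 0.490
~~δ = 1 − 0.490 = 0.510
~γ = 1 − 0.137 = 0.863
~~γ = 1 − 0.863 = 0.137
~~γ → δ = min(1, 1 − 0.137 + 0.510) = min(1, 1.373) = 1.000
~(~~γ → δ) = 1 − 1.000 = 0.000
~~δ ∧ ~(~~γ → δ) = min(0.510, 0.000) = 0.000
~(~~δ ∧ ~(~~γ → δ)) = 1 − 0.000 = 1.000
~(~~δ ∧ ~(~~γ → δ)) ∧ δ = min(1.000, 0.510) = 0.510
~(~(~~δ ∧ ~(~~γ → δ)) ∧ δ) = 1 − 0.510 = 0.490

0.490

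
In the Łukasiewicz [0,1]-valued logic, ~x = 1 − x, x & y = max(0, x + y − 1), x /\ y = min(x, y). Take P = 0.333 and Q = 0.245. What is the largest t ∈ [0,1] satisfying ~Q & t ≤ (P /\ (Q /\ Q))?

~Q = 1 − 0.245 = 0.755
So the left factor is ~Q = 0.755.
Q /\ Q = min(0.245, 0.245) = 0.245
P /\ (Q /\ Q) = min(0.333, 0.245) = 0.245
So the right-hand bound is P /\ (Q /\ Q) = 0.245.
The residuum of the Łukasiewicz t-norm gives the supremum: min(1, 1 − 0.755 + 0.245).
1 − 0.755 + 0.245 = 0.490, so t = min(1, 0.490) = 0.490.
Check: 0.755 & 0.490 = max(0, 0.245) = 0.245 ≤ 0.245.

0.490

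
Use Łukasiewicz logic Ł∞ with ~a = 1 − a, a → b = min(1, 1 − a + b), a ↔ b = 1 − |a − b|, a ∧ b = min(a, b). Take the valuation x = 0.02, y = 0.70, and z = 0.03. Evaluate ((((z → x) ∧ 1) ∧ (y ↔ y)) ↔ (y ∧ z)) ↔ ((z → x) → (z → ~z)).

z → x = min(1, 1 − 0.03 + 0.02) = min(1, 0.99) = 0.99
(z → x) ∧ 1 = min(0.99, 1.00) = 0.99
y ↔ y = 1 − |0.70 − 0.70| = 1 − 0.00 = 1.00
((z → x) ∧ 1) ∧ (y ↔ y) = min(0.99, 1.00) = 0.99
y ∧ z = min(0.70, 0.03) = 0.03
(((z → x) ∧ 1) ∧ (y ↔ y)) ↔ (y ∧ z) = 1 − |0.99 − 0.03| = 1 − 0.96 = 0.04
~z = 1 − 0.03 = 0.97
z → ~z = min(1, 1 − 0.03 + 0.97) = min(1, 1.94) = 1.00
(z → x) → (z → ~z) = min(1, 1 − 0.99 + 1.00) = min(1, 1.01) = 1.00
((((z → x) ∧ 1) ∧ (y ↔ y)) ↔ (y ∧ z)) ↔ ((z → x) → (z → ~z)) = 1 − |0.04 − 1.00| = 1 − 0.96 = 0.04

0.04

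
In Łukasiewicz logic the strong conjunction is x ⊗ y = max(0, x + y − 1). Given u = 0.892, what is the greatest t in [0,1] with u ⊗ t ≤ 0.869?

0.977

The residuum of the Łukasiewicz t-norm gives the supremum: min(1, 1 − 0.892 + 0.869).
1 − 0.892 + 0.869 = 0.977, so t = min(1, 0.977) = 0.977.
Check: 0.892 ⊗ 0.977 = max(0, 0.869) = 0.869 ≤ 0.869.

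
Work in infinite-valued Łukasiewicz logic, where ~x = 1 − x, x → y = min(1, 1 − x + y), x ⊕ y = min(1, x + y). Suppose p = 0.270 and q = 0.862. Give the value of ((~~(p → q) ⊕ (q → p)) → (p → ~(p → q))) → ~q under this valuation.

0.408

p → q = min(1, 1 − 0.270 + 0.862) = min(1, 1.592) = 1.000
~(p → q) = 1 − 1.000 = 0.000
~~(p → q) = 1 − 0.000 = 1.000
q → p = min(1, 1 − 0.862 + 0.270) = min(1, 0.408) = 0.408
~~(p → q) ⊕ (q → p) = min(1, 1.000 + 0.408) = min(1, 1.408) = 1.000
p → ~(p → q) = min(1, 1 − 0.270 + 0.000) = min(1, 0.730) = 0.730
(~~(p → q) ⊕ (q → p)) → (p → ~(p → q)) = min(1, 1 − 1.000 + 0.730) = min(1, 0.730) = 0.730
~q = 1 − 0.862 = 0.138
((~~(p → q) ⊕ (q → p)) → (p → ~(p → q))) → ~q = min(1, 1 − 0.730 + 0.138) = min(1, 0.408) = 0.408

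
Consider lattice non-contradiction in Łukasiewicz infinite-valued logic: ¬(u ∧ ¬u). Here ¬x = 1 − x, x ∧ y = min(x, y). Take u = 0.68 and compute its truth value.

¬u = 1 − 0.68 = 0.32
u ∧ ¬u = min(0.68, 0.32) = 0.32
¬(u ∧ ¬u) = 1 − 0.32 = 0.68
(The value 0.68 < 1 shows this instance is not satisfied; not a Ł∞-tautology — its value is 1 − min(a, 1−a).)

0.68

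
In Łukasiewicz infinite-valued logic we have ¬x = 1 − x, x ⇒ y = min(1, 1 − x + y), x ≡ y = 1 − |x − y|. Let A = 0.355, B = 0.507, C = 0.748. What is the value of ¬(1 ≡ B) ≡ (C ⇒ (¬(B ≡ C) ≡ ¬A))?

0.645

1 ≡ B = 1 − |1.000 − 0.507| = 1 − 0.493 = 0.507
¬(1 ≡ B) = 1 − 0.507 = 0.493
B ≡ C = 1 − |0.507 − 0.748| = 1 − 0.241 = 0.759
¬(B ≡ C) = 1 − 0.759 = 0.241
¬A = 1 − 0.355 = 0.645
¬(B ≡ C) ≡ ¬A = 1 − |0.241 − 0.645| = 1 − 0.404 = 0.596
C ⇒ (¬(B ≡ C) ≡ ¬A) = min(1, 1 − 0.748 + 0.596) = min(1, 0.848) = 0.848
¬(1 ≡ B) ≡ (C ⇒ (¬(B ≡ C) ≡ ¬A)) = 1 − |0.493 − 0.848| = 1 − 0.355 = 0.645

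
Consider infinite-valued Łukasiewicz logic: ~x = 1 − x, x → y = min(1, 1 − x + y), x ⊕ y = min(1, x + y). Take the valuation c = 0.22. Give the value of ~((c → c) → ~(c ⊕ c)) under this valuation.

c → c = min(1, 1 − 0.22 + 0.22) = min(1, 1.00) = 1.00
c ⊕ c = min(1, 0.22 + 0.22) = min(1, 0.44) = 0.44
~(c ⊕ c) = 1 − 0.44 = 0.56
(c → c) → ~(c ⊕ c) = min(1, 1 − 1.00 + 0.56) = min(1, 0.56) = 0.56
~((c → c) → ~(c ⊕ c)) = 1 − 0.56 = 0.44

0.44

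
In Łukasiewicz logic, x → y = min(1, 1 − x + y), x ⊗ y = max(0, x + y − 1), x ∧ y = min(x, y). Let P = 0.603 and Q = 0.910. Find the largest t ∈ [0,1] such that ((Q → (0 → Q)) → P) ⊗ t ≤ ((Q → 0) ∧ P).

0 → Q = min(1, 1 − 0.000 + 0.910) = min(1, 1.910) = 1.000
Q → (0 → Q) = min(1, 1 − 0.910 + 1.000) = min(1, 1.090) = 1.000
(Q → (0 → Q)) → P = min(1, 1 − 1.000 + 0.603) = min(1, 0.603) = 0.603
So the left factor is (Q → (0 → Q)) → P = 0.603.
Q → 0 = min(1, 1 − 0.910 + 0.000) = min(1, 0.090) = 0.090
(Q → 0) ∧ P = min(0.090, 0.603) = 0.090
So the right-hand bound is (Q → 0) ∧ P = 0.090.
The residuum of the Łukasiewicz t-norm gives the supremum: min(1, 1 − 0.603 + 0.090).
1 − 0.603 + 0.090 = 0.487, so t = min(1, 0.487) = 0.487.
Check: 0.603 ⊗ 0.487 = max(0, 0.090) = 0.090 ≤ 0.090.

0.487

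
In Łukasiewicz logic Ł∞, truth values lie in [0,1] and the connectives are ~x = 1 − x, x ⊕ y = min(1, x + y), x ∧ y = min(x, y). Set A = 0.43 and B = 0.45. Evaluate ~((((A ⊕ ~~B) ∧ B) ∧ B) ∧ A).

~B = 1 − 0.45 = 0.55
~~B = 1 − 0.55 = 0.45
A ⊕ ~~B = min(1, 0.43 + 0.45) = min(1, 0.88) = 0.88
(A ⊕ ~~B) ∧ B = min(0.88, 0.45) = 0.45
((A ⊕ ~~B) ∧ B) ∧ B = min(0.45, 0.45) = 0.45
(((A ⊕ ~~B) ∧ B) ∧ B) ∧ A = min(0.45, 0.43) = 0.43
~((((A ⊕ ~~B) ∧ B) ∧ B) ∧ A) = 1 − 0.43 = 0.57

0.57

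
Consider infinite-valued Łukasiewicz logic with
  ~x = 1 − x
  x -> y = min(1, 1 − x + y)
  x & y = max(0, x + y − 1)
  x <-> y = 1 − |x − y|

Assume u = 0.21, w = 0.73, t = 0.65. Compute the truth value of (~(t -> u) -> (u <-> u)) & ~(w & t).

t -> u = min(1, 1 − 0.65 + 0.21) = min(1, 0.56) = 0.56
~(t -> u) = 1 − 0.56 = 0.44
u <-> u = 1 − |0.21 − 0.21| = 1 − 0.00 = 1.00
~(t -> u) -> (u <-> u) = min(1, 1 − 0.44 + 1.00) = min(1, 1.56) = 1.00
w & t = max(0, 0.73 + 0.65 − 1) = max(0, 0.38) = 0.38
~(w & t) = 1 − 0.38 = 0.62
(~(t -> u) -> (u <-> u)) & ~(w & t) = max(0, 1.00 + 0.62 − 1) = max(0, 0.62) = 0.62

0.62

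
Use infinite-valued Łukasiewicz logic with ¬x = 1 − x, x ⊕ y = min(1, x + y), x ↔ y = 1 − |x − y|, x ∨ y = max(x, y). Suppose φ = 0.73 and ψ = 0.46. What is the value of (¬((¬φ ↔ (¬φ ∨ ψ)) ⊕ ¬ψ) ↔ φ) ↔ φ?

¬φ = 1 − 0.73 = 0.27
¬φ ∨ ψ = max(0.27, 0.46) = 0.46
¬φ ↔ (¬φ ∨ ψ) = 1 − |0.27 − 0.46| = 1 − 0.19 = 0.81
¬ψ = 1 − 0.46 = 0.54
(¬φ ↔ (¬φ ∨ ψ)) ⊕ ¬ψ = min(1, 0.81 + 0.54) = min(1, 1.35) = 1.00
¬((¬φ ↔ (¬φ ∨ ψ)) ⊕ ¬ψ) = 1 − 1.00 = 0.00
¬((¬φ ↔ (¬φ ∨ ψ)) ⊕ ¬ψ) ↔ φ = 1 − |0.00 − 0.73| = 1 − 0.73 = 0.27
(¬((¬φ ↔ (¬φ ∨ ψ)) ⊕ ¬ψ) ↔ φ) ↔ φ = 1 − |0.27 − 0.73| = 1 − 0.46 = 0.54

0.54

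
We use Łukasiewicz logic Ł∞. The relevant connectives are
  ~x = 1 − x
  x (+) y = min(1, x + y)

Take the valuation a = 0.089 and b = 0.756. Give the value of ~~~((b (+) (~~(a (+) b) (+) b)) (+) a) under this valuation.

0.000

a (+) b = min(1, 0.089 + 0.756) = min(1, 0.845) = 0.845
~(a (+) b) = 1 − 0.845 = 0.155
~~(a (+) b) = 1 − 0.155 = 0.845
~~(a (+) b) (+) b = min(1, 0.845 + 0.756) = min(1, 1.601) = 1.000
b (+) (~~(a (+) b) (+) b) = min(1, 0.756 + 1.000) = min(1, 1.756) = 1.000
(b (+) (~~(a (+) b) (+) b)) (+) a = min(1, 1.000 + 0.089) = min(1, 1.089) = 1.000
~((b (+) (~~(a (+) b) (+) b)) (+) a) = 1 − 1.000 = 0.000
~~((b (+) (~~(a (+) b) (+) b)) (+) a) = 1 − 0.000 = 1.000
~~~((b (+) (~~(a (+) b) (+) b)) (+) a) = 1 − 1.000 = 0.000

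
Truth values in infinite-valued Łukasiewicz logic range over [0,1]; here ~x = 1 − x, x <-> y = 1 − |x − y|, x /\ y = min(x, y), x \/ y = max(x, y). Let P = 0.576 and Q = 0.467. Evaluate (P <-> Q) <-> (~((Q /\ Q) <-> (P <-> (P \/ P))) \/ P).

0.685

P <-> Q = 1 − |0.576 − 0.467| = 1 − 0.109 = 0.891
Q /\ Q = min(0.467, 0.467) = 0.467
P \/ P = max(0.576, 0.576) = 0.576
P <-> (P \/ P) = 1 − |0.576 − 0.576| = 1 − 0.000 = 1.000
(Q /\ Q) <-> (P <-> (P \/ P)) = 1 − |0.467 − 1.000| = 1 − 0.533 = 0.467
~((Q /\ Q) <-> (P <-> (P \/ P))) = 1 − 0.467 = 0.533
~((Q /\ Q) <-> (P <-> (P \/ P))) \/ P = max(0.533, 0.576) = 0.576
(P <-> Q) <-> (~((Q /\ Q) <-> (P <-> (P \/ P))) \/ P) = 1 − |0.891 − 0.576| = 1 − 0.315 = 0.685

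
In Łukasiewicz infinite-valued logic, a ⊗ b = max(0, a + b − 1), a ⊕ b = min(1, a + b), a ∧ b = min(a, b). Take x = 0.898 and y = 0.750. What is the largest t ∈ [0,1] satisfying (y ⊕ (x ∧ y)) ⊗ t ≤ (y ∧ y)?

x ∧ y = min(0.898, 0.750) = 0.750
y ⊕ (x ∧ y) = min(1, 0.750 + 0.750) = min(1, 1.500) = 1.000
So the left factor is y ⊕ (x ∧ y) = 1.000.
y ∧ y = min(0.750, 0.750) = 0.750
So the right-hand bound is y ∧ y = 0.750.
The residuum of the Łukasiewicz t-norm gives the supremum: min(1, 1 − 1.000 + 0.750).
1 − 1.000 + 0.750 = 0.750, so t = min(1, 0.750) = 0.750.
Check: 1.000 ⊗ 0.750 = max(0, 0.750) = 0.750 ≤ 0.750.

0.750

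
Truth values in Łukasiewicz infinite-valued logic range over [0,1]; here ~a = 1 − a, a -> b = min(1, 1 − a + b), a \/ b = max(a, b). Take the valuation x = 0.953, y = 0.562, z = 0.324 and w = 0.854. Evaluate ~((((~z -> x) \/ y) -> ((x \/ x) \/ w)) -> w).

~z = 1 − 0.324 = 0.676
~z -> x = min(1, 1 − 0.676 + 0.953) = min(1, 1.277) = 1.000
(~z -> x) \/ y = max(1.000, 0.562) = 1.000
x \/ x = max(0.953, 0.953) = 0.953
(x \/ x) \/ w = max(0.953, 0.854) = 0.953
((~z -> x) \/ y) -> ((x \/ x) \/ w) = min(1, 1 − 1.000 + 0.953) = min(1, 0.953) = 0.953
(((~z -> x) \/ y) -> ((x \/ x) \/ w)) -> w = min(1, 1 − 0.953 + 0.854) = min(1, 0.901) = 0.901
~((((~z -> x) \/ y) -> ((x \/ x) \/ w)) -> w) = 1 − 0.901 = 0.099

0.099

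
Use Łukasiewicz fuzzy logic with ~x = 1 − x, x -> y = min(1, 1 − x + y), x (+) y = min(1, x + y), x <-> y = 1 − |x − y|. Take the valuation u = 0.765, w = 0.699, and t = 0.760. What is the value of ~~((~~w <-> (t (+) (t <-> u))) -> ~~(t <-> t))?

1.000

~w = 1 − 0.699 = 0.301
~~w = 1 − 0.301 = 0.699
t <-> u = 1 − |0.760 − 0.765| = 1 − 0.005 = 0.995
t (+) (t <-> u) = min(1, 0.760 + 0.995) = min(1, 1.755) = 1.000
~~w <-> (t (+) (t <-> u)) = 1 − |0.699 − 1.000| = 1 − 0.301 = 0.699
t <-> t = 1 − |0.760 − 0.760| = 1 − 0.000 = 1.000
~(t <-> t) = 1 − 1.000 = 0.000
~~(t <-> t) = 1 − 0.000 = 1.000
(~~w <-> (t (+) (t <-> u))) -> ~~(t <-> t) = min(1, 1 − 0.699 + 1.000) = min(1, 1.301) = 1.000
~((~~w <-> (t (+) (t <-> u))) -> ~~(t <-> t)) = 1 − 1.000 = 0.000
~~((~~w <-> (t (+) (t <-> u))) -> ~~(t <-> t)) = 1 − 0.000 = 1.000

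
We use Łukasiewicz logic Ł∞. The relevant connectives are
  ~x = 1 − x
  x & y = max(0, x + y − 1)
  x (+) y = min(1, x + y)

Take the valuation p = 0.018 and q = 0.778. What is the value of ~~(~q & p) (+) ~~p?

~q = 1 − 0.778 = 0.222
~q & p = max(0, 0.222 + 0.018 − 1) = max(0, -0.760) = 0.000
~(~q & p) = 1 − 0.000 = 1.000
~~(~q & p) = 1 − 1.000 = 0.000
~p = 1 − 0.018 = 0.982
~~p = 1 − 0.982 = 0.018
~~(~q & p) (+) ~~p = min(1, 0.000 + 0.018) = min(1, 0.018) = 0.018

0.018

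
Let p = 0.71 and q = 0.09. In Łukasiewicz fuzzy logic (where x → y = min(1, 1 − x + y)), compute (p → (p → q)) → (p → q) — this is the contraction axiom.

0.71

p → q = min(1, 1 − 0.71 + 0.09) = min(1, 0.38) = 0.38
p → (p → q) = min(1, 1 − 0.71 + 0.38) = min(1, 0.67) = 0.67
(p → (p → q)) → (p → q) = min(1, 1 − 0.67 + 0.38) = min(1, 0.71) = 0.71
(The value 0.71 < 1 shows this instance is not satisfied; fails in Ł∞ (the t-norm is not idempotent).)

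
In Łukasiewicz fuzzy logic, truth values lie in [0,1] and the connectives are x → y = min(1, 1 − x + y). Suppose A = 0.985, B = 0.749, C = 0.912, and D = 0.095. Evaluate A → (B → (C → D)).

0.449

C → D = min(1, 1 − 0.912 + 0.095) = min(1, 0.183) = 0.183
B → (C → D) = min(1, 1 − 0.749 + 0.183) = min(1, 0.434) = 0.434
A → (B → (C → D)) = min(1, 1 − 0.985 + 0.434) = min(1, 0.449) = 0.449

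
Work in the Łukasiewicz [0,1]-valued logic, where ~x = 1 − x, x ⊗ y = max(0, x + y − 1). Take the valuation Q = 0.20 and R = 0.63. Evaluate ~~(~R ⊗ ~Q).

~R = 1 − 0.63 = 0.37
~Q = 1 − 0.20 = 0.80
~R ⊗ ~Q = max(0, 0.37 + 0.80 − 1) = max(0, 0.17) = 0.17
~(~R ⊗ ~Q) = 1 − 0.17 = 0.83
~~(~R ⊗ ~Q) = 1 − 0.83 = 0.17

0.17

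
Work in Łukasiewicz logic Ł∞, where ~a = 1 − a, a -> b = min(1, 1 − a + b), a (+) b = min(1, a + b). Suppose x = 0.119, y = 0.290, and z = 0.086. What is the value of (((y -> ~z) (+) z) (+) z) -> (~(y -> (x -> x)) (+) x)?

~z = 1 − 0.086 = 0.914
y -> ~z = min(1, 1 − 0.290 + 0.914) = min(1, 1.624) = 1.000
(y -> ~z) (+) z = min(1, 1.000 + 0.086) = min(1, 1.086) = 1.000
((y -> ~z) (+) z) (+) z = min(1, 1.000 + 0.086) = min(1, 1.086) = 1.000
x -> x = min(1, 1 − 0.119 + 0.119) = min(1, 1.000) = 1.000
y -> (x -> x) = min(1, 1 − 0.290 + 1.000) = min(1, 1.710) = 1.000
~(y -> (x -> x)) = 1 − 1.000 = 0.000
~(y -> (x -> x)) (+) x = min(1, 0.000 + 0.119) = min(1, 0.119) = 0.119
(((y -> ~z) (+) z) (+) z) -> (~(y -> (x -> x)) (+) x) = min(1, 1 − 1.000 + 0.119) = min(1, 0.119) = 0.119

0.119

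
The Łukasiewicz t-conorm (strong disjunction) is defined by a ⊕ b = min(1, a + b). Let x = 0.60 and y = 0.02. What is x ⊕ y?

0.62

x ⊕ y = min(1, 0.60 + 0.02) = min(1, 0.62) = 0.62
For comparison, the Gödel t-conorm max(a, b) would give 0.60.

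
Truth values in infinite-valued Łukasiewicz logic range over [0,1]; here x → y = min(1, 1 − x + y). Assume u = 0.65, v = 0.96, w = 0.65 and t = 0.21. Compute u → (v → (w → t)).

0.95

w → t = min(1, 1 − 0.65 + 0.21) = min(1, 0.56) = 0.56
v → (w → t) = min(1, 1 − 0.96 + 0.56) = min(1, 0.60) = 0.60
u → (v → (w → t)) = min(1, 1 − 0.65 + 0.60) = min(1, 0.95) = 0.95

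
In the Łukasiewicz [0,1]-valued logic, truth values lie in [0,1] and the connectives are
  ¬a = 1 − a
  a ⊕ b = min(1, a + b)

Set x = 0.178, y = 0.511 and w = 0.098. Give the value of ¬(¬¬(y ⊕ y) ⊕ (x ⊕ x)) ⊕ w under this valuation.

y ⊕ y = min(1, 0.511 + 0.511) = min(1, 1.022) = 1.000
¬(y ⊕ y) = 1 − 1.000 = 0.000
¬¬(y ⊕ y) = 1 − 0.000 = 1.000
x ⊕ x = min(1, 0.178 + 0.178) = min(1, 0.356) = 0.356
¬¬(y ⊕ y) ⊕ (x ⊕ x) = min(1, 1.000 + 0.356) = min(1, 1.356) = 1.000
¬(¬¬(y ⊕ y) ⊕ (x ⊕ x)) = 1 − 1.000 = 0.000
¬(¬¬(y ⊕ y) ⊕ (x ⊕ x)) ⊕ w = min(1, 0.000 + 0.098) = min(1, 0.098) = 0.098

0.098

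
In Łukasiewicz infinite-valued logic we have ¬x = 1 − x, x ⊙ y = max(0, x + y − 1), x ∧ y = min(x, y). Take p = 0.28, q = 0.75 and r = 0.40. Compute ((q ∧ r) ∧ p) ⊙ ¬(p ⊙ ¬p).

0.28

q ∧ r = min(0.75, 0.40) = 0.40
(q ∧ r) ∧ p = min(0.40, 0.28) = 0.28
¬p = 1 − 0.28 = 0.72
p ⊙ ¬p = max(0, 0.28 + 0.72 − 1) = max(0, 0.00) = 0.00
¬(p ⊙ ¬p) = 1 − 0.00 = 1.00
((q ∧ r) ∧ p) ⊙ ¬(p ⊙ ¬p) = max(0, 0.28 + 1.00 − 1) = max(0, 0.28) = 0.28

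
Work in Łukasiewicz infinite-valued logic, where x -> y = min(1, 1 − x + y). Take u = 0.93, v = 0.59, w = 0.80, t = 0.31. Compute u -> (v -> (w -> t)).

w -> t = min(1, 1 − 0.80 + 0.31) = min(1, 0.51) = 0.51
v -> (w -> t) = min(1, 1 − 0.59 + 0.51) = min(1, 0.92) = 0.92
u -> (v -> (w -> t)) = min(1, 1 − 0.93 + 0.92) = min(1, 0.99) = 0.99

0.99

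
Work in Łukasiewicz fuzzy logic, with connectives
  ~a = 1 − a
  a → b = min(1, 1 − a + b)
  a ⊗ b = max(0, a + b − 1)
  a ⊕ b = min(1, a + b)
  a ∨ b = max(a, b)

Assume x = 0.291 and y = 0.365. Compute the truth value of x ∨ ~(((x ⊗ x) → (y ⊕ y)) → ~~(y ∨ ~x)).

x ⊗ x = max(0, 0.291 + 0.291 − 1) = max(0, -0.418) = 0.000
y ⊕ y = min(1, 0.365 + 0.365) = min(1, 0.730) = 0.730
(x ⊗ x) → (y ⊕ y) = min(1, 1 − 0.000 + 0.730) = min(1, 1.730) = 1.000
~x = 1 − 0.291 = 0.709
y ∨ ~x = max(0.365, 0.709) = 0.709
~(y ∨ ~x) = 1 − 0.709 = 0.291
~~(y ∨ ~x) = 1 − 0.291 = 0.709
((x ⊗ x) → (y ⊕ y)) → ~~(y ∨ ~x) = min(1, 1 − 1.000 + 0.709) = min(1, 0.709) = 0.709
~(((x ⊗ x) → (y ⊕ y)) → ~~(y ∨ ~x)) = 1 − 0.709 = 0.291
x ∨ ~(((x ⊗ x) → (y ⊕ y)) → ~~(y ∨ ~x)) = max(0.291, 0.291) = 0.291

0.291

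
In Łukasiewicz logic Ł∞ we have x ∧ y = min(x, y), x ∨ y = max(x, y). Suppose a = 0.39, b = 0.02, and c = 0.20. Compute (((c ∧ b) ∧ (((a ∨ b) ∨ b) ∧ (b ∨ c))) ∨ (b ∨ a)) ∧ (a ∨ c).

0.39

c ∧ b = min(0.20, 0.02) = 0.02
a ∨ b = max(0.39, 0.02) = 0.39
(a ∨ b) ∨ b = max(0.39, 0.02) = 0.39
b ∨ c = max(0.02, 0.20) = 0.20
((a ∨ b) ∨ b) ∧ (b ∨ c) = min(0.39, 0.20) = 0.20
(c ∧ b) ∧ (((a ∨ b) ∨ b) ∧ (b ∨ c)) = min(0.02, 0.20) = 0.02
b ∨ a = max(0.02, 0.39) = 0.39
((c ∧ b) ∧ (((a ∨ b) ∨ b) ∧ (b ∨ c))) ∨ (b ∨ a) = max(0.02, 0.39) = 0.39
a ∨ c = max(0.39, 0.20) = 0.39
(((c ∧ b) ∧ (((a ∨ b) ∨ b) ∧ (b ∨ c))) ∨ (b ∨ a)) ∧ (a ∨ c) = min(0.39, 0.39) = 0.39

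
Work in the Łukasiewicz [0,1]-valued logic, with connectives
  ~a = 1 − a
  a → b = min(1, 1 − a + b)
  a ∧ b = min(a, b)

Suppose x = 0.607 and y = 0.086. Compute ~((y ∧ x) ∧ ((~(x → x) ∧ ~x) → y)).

y ∧ x = min(0.086, 0.607) = 0.086
x → x = min(1, 1 − 0.607 + 0.607) = min(1, 1.000) = 1.000
~(x → x) = 1 − 1.000 = 0.000
~x = 1 − 0.607 = 0.393
~(x → x) ∧ ~x = min(0.000, 0.393) = 0.000
(~(x → x) ∧ ~x) → y = min(1, 1 − 0.000 + 0.086) = min(1, 1.086) = 1.000
(y ∧ x) ∧ ((~(x → x) ∧ ~x) → y) = min(0.086, 1.000) = 0.086
~((y ∧ x) ∧ ((~(x → x) ∧ ~x) → y)) = 1 − 0.086 = 0.914

0.914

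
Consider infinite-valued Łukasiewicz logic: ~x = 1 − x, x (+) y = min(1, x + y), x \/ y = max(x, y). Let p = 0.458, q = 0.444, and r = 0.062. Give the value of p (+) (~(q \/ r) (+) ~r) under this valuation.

q \/ r = max(0.444, 0.062) = 0.444
~(q \/ r) = 1 − 0.444 = 0.556
~r = 1 − 0.062 = 0.938
~(q \/ r) (+) ~r = min(1, 0.556 + 0.938) = min(1, 1.494) = 1.000
p (+) (~(q \/ r) (+) ~r) = min(1, 0.458 + 1.000) = min(1, 1.458) = 1.000

1.000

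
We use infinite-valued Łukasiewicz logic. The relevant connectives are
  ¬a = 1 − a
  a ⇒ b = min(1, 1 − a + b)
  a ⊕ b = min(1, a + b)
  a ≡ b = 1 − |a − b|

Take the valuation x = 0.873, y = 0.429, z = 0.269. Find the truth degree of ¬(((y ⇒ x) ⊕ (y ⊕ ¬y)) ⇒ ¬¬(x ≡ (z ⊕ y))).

y ⇒ x = min(1, 1 − 0.429 + 0.873) = min(1, 1.444) = 1.000
¬y = 1 − 0.429 = 0.571
y ⊕ ¬y = min(1, 0.429 + 0.571) = min(1, 1.000) = 1.000
(y ⇒ x) ⊕ (y ⊕ ¬y) = min(1, 1.000 + 1.000) = min(1, 2.000) = 1.000
z ⊕ y = min(1, 0.269 + 0.429) = min(1, 0.698) = 0.698
x ≡ (z ⊕ y) = 1 − |0.873 − 0.698| = 1 − 0.175 = 0.825
¬(x ≡ (z ⊕ y)) = 1 − 0.825 = 0.175
¬¬(x ≡ (z ⊕ y)) = 1 − 0.175 = 0.825
((y ⇒ x) ⊕ (y ⊕ ¬y)) ⇒ ¬¬(x ≡ (z ⊕ y)) = min(1, 1 − 1.000 + 0.825) = min(1, 0.825) = 0.825
¬(((y ⇒ x) ⊕ (y ⊕ ¬y)) ⇒ ¬¬(x ≡ (z ⊕ y))) = 1 − 0.825 = 0.175

0.175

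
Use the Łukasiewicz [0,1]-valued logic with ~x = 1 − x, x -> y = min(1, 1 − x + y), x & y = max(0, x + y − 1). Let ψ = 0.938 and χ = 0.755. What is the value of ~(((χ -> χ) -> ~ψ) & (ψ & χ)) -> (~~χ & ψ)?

0.693

χ -> χ = min(1, 1 − 0.755 + 0.755) = min(1, 1.000) = 1.000
~ψ = 1 − 0.938 = 0.062
(χ -> χ) -> ~ψ = min(1, 1 − 1.000 + 0.062) = min(1, 0.062) = 0.062
ψ & χ = max(0, 0.938 + 0.755 − 1) = max(0, 0.693) = 0.693
((χ -> χ) -> ~ψ) & (ψ & χ) = max(0, 0.062 + 0.693 − 1) = max(0, -0.245) = 0.000
~(((χ -> χ) -> ~ψ) & (ψ & χ)) = 1 − 0.000 = 1.000
~χ = 1 − 0.755 = 0.245
~~χ = 1 − 0.245 = 0.755
~~χ & ψ = max(0, 0.755 + 0.938 − 1) = max(0, 0.693) = 0.693
~(((χ -> χ) -> ~ψ) & (ψ & χ)) -> (~~χ & ψ) = min(1, 1 − 1.000 + 0.693) = min(1, 0.693) = 0.693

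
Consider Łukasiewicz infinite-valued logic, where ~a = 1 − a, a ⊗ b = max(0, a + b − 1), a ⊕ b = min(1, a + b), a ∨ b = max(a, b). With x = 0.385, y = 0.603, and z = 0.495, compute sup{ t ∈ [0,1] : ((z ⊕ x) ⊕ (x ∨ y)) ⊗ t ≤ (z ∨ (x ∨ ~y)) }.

0.495

z ⊕ x = min(1, 0.495 + 0.385) = min(1, 0.880) = 0.880
x ∨ y = max(0.385, 0.603) = 0.603
(z ⊕ x) ⊕ (x ∨ y) = min(1, 0.880 + 0.603) = min(1, 1.483) = 1.000
So the left factor is (z ⊕ x) ⊕ (x ∨ y) = 1.000.
~y = 1 − 0.603 = 0.397
x ∨ ~y = max(0.385, 0.397) = 0.397
z ∨ (x ∨ ~y) = max(0.495, 0.397) = 0.495
So the right-hand bound is z ∨ (x ∨ ~y) = 0.495.
The residuum of the Łukasiewicz t-norm gives the supremum: min(1, 1 − 1.000 + 0.495).
1 − 1.000 + 0.495 = 0.495, so t = min(1, 0.495) = 0.495.
Check: 1.000 ⊗ 0.495 = max(0, 0.495) = 0.495 ≤ 0.495.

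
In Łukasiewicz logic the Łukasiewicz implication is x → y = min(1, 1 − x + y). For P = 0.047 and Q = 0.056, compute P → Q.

1.000

P → Q = min(1, 1 − 0.047 + 0.056) = min(1, 1.009) = 1.000
For comparison, the Gödel implication (1 if x ≤ y else y) would give 1.000.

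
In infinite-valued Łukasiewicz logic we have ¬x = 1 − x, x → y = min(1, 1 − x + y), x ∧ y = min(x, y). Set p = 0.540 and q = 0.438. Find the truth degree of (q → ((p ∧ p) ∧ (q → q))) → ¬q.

p ∧ p = min(0.540, 0.540) = 0.540
q → q = min(1, 1 − 0.438 + 0.438) = min(1, 1.000) = 1.000
(p ∧ p) ∧ (q → q) = min(0.540, 1.000) = 0.540
q → ((p ∧ p) ∧ (q → q)) = min(1, 1 − 0.438 + 0.540) = min(1, 1.102) = 1.000
¬q = 1 − 0.438 = 0.562
(q → ((p ∧ p) ∧ (q → q))) → ¬q = min(1, 1 − 1.000 + 0.562) = min(1, 0.562) = 0.562

0.562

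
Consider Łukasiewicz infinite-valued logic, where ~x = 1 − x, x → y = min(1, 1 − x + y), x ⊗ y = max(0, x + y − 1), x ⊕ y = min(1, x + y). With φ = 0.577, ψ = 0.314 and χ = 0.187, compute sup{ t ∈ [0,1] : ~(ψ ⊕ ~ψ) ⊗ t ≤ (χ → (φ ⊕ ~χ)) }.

1.000

~ψ = 1 − 0.314 = 0.686
ψ ⊕ ~ψ = min(1, 0.314 + 0.686) = min(1, 1.000) = 1.000
~(ψ ⊕ ~ψ) = 1 − 1.000 = 0.000
So the left factor is ~(ψ ⊕ ~ψ) = 0.000.
~χ = 1 − 0.187 = 0.813
φ ⊕ ~χ = min(1, 0.577 + 0.813) = min(1, 1.390) = 1.000
χ → (φ ⊕ ~χ) = min(1, 1 − 0.187 + 1.000) = min(1, 1.813) = 1.000
So the right-hand bound is χ → (φ ⊕ ~χ) = 1.000.
The residuum of the Łukasiewicz t-norm gives the supremum: min(1, 1 − 0.000 + 1.000).
1 − 0.000 + 1.000 = 2.000, so t = min(1, 2.000) = 1.000.
Check: 0.000 ⊗ 1.000 = max(0, 0.000) = 0.000 ≤ 1.000.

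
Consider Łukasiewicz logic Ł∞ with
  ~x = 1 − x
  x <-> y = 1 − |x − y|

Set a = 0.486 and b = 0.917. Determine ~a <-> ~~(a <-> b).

~a = 1 − 0.486 = 0.514
a <-> b = 1 − |0.486 − 0.917| = 1 − 0.431 = 0.569
~(a <-> b) = 1 − 0.569 = 0.431
~~(a <-> b) = 1 − 0.431 = 0.569
~a <-> ~~(a <-> b) = 1 − |0.514 − 0.569| = 1 − 0.055 = 0.945

0.945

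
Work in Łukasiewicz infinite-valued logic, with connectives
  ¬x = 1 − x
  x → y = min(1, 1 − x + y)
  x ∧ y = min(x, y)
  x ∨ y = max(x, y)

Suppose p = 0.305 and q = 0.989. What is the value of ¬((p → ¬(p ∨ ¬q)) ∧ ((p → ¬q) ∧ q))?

0.294

¬q = 1 − 0.989 = 0.011
p ∨ ¬q = max(0.305, 0.011) = 0.305
¬(p ∨ ¬q) = 1 − 0.305 = 0.695
p → ¬(p ∨ ¬q) = min(1, 1 − 0.305 + 0.695) = min(1, 1.390) = 1.000
p → ¬q = min(1, 1 − 0.305 + 0.011) = min(1, 0.706) = 0.706
(p → ¬q) ∧ q = min(0.706, 0.989) = 0.706
(p → ¬(p ∨ ¬q)) ∧ ((p → ¬q) ∧ q) = min(1.000, 0.706) = 0.706
¬((p → ¬(p ∨ ¬q)) ∧ ((p → ¬q) ∧ q)) = 1 − 0.706 = 0.294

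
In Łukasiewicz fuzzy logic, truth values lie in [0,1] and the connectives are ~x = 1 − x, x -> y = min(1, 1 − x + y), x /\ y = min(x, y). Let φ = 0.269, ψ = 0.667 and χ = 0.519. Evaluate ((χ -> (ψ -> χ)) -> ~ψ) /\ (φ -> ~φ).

ψ -> χ = min(1, 1 − 0.667 + 0.519) = min(1, 0.852) = 0.852
χ -> (ψ -> χ) = min(1, 1 − 0.519 + 0.852) = min(1, 1.333) = 1.000
~ψ = 1 − 0.667 = 0.333
(χ -> (ψ -> χ)) -> ~ψ = min(1, 1 − 1.000 + 0.333) = min(1, 0.333) = 0.333
~φ = 1 − 0.269 = 0.731
φ -> ~φ = min(1, 1 − 0.269 + 0.731) = min(1, 1.462) = 1.000
((χ -> (ψ -> χ)) -> ~ψ) /\ (φ -> ~φ) = min(0.333, 1.000) = 0.333

0.333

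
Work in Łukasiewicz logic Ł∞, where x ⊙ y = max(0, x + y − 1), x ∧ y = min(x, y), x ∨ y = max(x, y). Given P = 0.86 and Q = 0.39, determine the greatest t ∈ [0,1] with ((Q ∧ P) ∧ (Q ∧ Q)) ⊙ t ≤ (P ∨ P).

1.00

Q ∧ P = min(0.39, 0.86) = 0.39
Q ∧ Q = min(0.39, 0.39) = 0.39
(Q ∧ P) ∧ (Q ∧ Q) = min(0.39, 0.39) = 0.39
So the left factor is (Q ∧ P) ∧ (Q ∧ Q) = 0.39.
P ∨ P = max(0.86, 0.86) = 0.86
So the right-hand bound is P ∨ P = 0.86.
The residuum of the Łukasiewicz t-norm gives the supremum: min(1, 1 − 0.39 + 0.86).
1 − 0.39 + 0.86 = 1.47, so t = min(1, 1.47) = 1.00.
Check: 0.39 ⊙ 1.00 = max(0, 0.39) = 0.39 ≤ 0.86.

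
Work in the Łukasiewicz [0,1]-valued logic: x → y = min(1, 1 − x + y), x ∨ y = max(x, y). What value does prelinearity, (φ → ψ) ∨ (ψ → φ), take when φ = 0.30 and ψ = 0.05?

φ → ψ = min(1, 1 − 0.30 + 0.05) = min(1, 0.75) = 0.75
ψ → φ = min(1, 1 − 0.05 + 0.30) = min(1, 1.25) = 1.00
(φ → ψ) ∨ (ψ → φ) = max(0.75, 1.00) = 1.00
(As expected: a Ł∞-tautology — holds in every MV-chain.)

1.00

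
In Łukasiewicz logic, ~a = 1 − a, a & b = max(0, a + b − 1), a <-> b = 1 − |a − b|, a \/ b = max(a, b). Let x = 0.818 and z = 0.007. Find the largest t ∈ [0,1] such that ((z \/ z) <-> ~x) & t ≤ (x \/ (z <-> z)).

1.000

z \/ z = max(0.007, 0.007) = 0.007
~x = 1 − 0.818 = 0.182
(z \/ z) <-> ~x = 1 − |0.007 − 0.182| = 1 − 0.175 = 0.825
So the left factor is (z \/ z) <-> ~x = 0.825.
z <-> z = 1 − |0.007 − 0.007| = 1 − 0.000 = 1.000
x \/ (z <-> z) = max(0.818, 1.000) = 1.000
So the right-hand bound is x \/ (z <-> z) = 1.000.
The residuum of the Łukasiewicz t-norm gives the supremum: min(1, 1 − 0.825 + 1.000).
1 − 0.825 + 1.000 = 1.175, so t = min(1, 1.175) = 1.000.
Check: 0.825 & 1.000 = max(0, 0.825) = 0.825 ≤ 1.000.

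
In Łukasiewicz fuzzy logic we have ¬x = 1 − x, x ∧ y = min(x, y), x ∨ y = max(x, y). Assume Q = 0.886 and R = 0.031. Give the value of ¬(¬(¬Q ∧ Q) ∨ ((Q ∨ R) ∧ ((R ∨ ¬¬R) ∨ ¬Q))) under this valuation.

¬Q = 1 − 0.886 = 0.114
¬Q ∧ Q = min(0.114, 0.886) = 0.114
¬(¬Q ∧ Q) = 1 − 0.114 = 0.886
Q ∨ R = max(0.886, 0.031) = 0.886
¬R = 1 − 0.031 = 0.969
¬¬R = 1 − 0.969 = 0.031
R ∨ ¬¬R = max(0.031, 0.031) = 0.031
(R ∨ ¬¬R) ∨ ¬Q = max(0.031, 0.114) = 0.114
(Q ∨ R) ∧ ((R ∨ ¬¬R) ∨ ¬Q) = min(0.886, 0.114) = 0.114
¬(¬Q ∧ Q) ∨ ((Q ∨ R) ∧ ((R ∨ ¬¬R) ∨ ¬Q)) = max(0.886, 0.114) = 0.886
¬(¬(¬Q ∧ Q) ∨ ((Q ∨ R) ∧ ((R ∨ ¬¬R) ∨ ¬Q))) = 1 − 0.886 = 0.114

0.114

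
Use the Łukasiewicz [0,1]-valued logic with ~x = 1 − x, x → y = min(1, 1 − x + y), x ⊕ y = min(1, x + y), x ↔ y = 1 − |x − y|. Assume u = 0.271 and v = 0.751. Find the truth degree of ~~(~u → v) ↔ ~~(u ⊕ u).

0.542

~u = 1 − 0.271 = 0.729
~u → v = min(1, 1 − 0.729 + 0.751) = min(1, 1.022) = 1.000
~(~u → v) = 1 − 1.000 = 0.000
~~(~u → v) = 1 − 0.000 = 1.000
u ⊕ u = min(1, 0.271 + 0.271) = min(1, 0.542) = 0.542
~(u ⊕ u) = 1 − 0.542 = 0.458
~~(u ⊕ u) = 1 − 0.458 = 0.542
~~(~u → v) ↔ ~~(u ⊕ u) = 1 − |1.000 − 0.542| = 1 − 0.458 = 0.542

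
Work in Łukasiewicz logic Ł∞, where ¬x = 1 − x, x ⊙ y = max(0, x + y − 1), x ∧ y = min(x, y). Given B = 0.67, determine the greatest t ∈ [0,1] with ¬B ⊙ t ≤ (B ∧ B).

1.00

¬B = 1 − 0.67 = 0.33
So the left factor is ¬B = 0.33.
B ∧ B = min(0.67, 0.67) = 0.67
So the right-hand bound is B ∧ B = 0.67.
The residuum of the Łukasiewicz t-norm gives the supremum: min(1, 1 − 0.33 + 0.67).
1 − 0.33 + 0.67 = 1.34, so t = min(1, 1.34) = 1.00.
Check: 0.33 ⊙ 1.00 = max(0, 0.33) = 0.33 ≤ 0.67.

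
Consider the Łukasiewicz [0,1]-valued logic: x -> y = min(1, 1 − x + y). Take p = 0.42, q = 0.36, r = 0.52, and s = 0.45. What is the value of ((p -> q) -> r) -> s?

0.87

p -> q = min(1, 1 − 0.42 + 0.36) = min(1, 0.94) = 0.94
(p -> q) -> r = min(1, 1 − 0.94 + 0.52) = min(1, 0.58) = 0.58
((p -> q) -> r) -> s = min(1, 1 − 0.58 + 0.45) = min(1, 0.87) = 0.87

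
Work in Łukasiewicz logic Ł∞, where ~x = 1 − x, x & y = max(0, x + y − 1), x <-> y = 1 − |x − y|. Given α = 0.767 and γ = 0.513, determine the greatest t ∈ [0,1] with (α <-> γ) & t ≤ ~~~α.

α <-> γ = 1 − |0.767 − 0.513| = 1 − 0.254 = 0.746
So the left factor is α <-> γ = 0.746.
~α = 1 − 0.767 = 0.233
~~α = 1 − 0.233 = 0.767
~~~α = 1 − 0.767 = 0.233
So the right-hand bound is ~~~α = 0.233.
The residuum of the Łukasiewicz t-norm gives the supremum: min(1, 1 − 0.746 + 0.233).
1 − 0.746 + 0.233 = 0.487, so t = min(1, 0.487) = 0.487.
Check: 0.746 & 0.487 = max(0, 0.233) = 0.233 ≤ 0.233.

0.487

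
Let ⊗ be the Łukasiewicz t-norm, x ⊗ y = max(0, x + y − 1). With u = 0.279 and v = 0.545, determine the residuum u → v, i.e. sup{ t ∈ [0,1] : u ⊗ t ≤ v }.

The residuum of the Łukasiewicz t-norm gives the supremum: min(1, 1 − 0.279 + 0.545).
1 − 0.279 + 0.545 = 1.266, so t = min(1, 1.266) = 1.000.
Check: 0.279 ⊗ 1.000 = max(0, 0.279) = 0.279 ≤ 0.545.

1.000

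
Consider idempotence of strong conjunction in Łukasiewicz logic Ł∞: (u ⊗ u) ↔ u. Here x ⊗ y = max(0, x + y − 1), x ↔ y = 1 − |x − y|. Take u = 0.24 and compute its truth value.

0.76

u ⊗ u = max(0, 0.24 + 0.24 − 1) = max(0, -0.52) = 0.00
(u ⊗ u) ↔ u = 1 − |0.00 − 0.24| = 1 − 0.24 = 0.76
(The value 0.76 < 1 shows this instance is not satisfied; fails in Ł∞ since a ⊗ a = max(0, 2a−1) ≠ a in general.)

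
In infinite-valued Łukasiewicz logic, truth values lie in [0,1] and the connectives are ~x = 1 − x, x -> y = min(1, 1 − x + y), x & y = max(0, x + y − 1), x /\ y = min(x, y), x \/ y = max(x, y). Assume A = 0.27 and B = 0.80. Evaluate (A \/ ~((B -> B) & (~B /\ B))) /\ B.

0.80

B -> B = min(1, 1 − 0.80 + 0.80) = min(1, 1.00) = 1.00
~B = 1 − 0.80 = 0.20
~B /\ B = min(0.20, 0.80) = 0.20
(B -> B) & (~B /\ B) = max(0, 1.00 + 0.20 − 1) = max(0, 0.20) = 0.20
~((B -> B) & (~B /\ B)) = 1 − 0.20 = 0.80
A \/ ~((B -> B) & (~B /\ B)) = max(0.27, 0.80) = 0.80
(A \/ ~((B -> B) & (~B /\ B))) /\ B = min(0.80, 0.80) = 0.80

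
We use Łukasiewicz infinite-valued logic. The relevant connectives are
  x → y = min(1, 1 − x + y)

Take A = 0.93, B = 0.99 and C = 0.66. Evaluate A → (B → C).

0.74

B → C = min(1, 1 − 0.99 + 0.66) = min(1, 0.67) = 0.67
A → (B → C) = min(1, 1 − 0.93 + 0.67) = min(1, 0.74) = 0.74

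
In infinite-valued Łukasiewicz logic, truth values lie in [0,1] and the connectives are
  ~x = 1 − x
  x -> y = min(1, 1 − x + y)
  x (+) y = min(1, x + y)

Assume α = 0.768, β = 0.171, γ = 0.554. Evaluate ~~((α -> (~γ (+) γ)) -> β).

0.171

~γ = 1 − 0.554 = 0.446
~γ (+) γ = min(1, 0.446 + 0.554) = min(1, 1.000) = 1.000
α -> (~γ (+) γ) = min(1, 1 − 0.768 + 1.000) = min(1, 1.232) = 1.000
(α -> (~γ (+) γ)) -> β = min(1, 1 − 1.000 + 0.171) = min(1, 0.171) = 0.171
~((α -> (~γ (+) γ)) -> β) = 1 − 0.171 = 0.829
~~((α -> (~γ (+) γ)) -> β) = 1 − 0.829 = 0.171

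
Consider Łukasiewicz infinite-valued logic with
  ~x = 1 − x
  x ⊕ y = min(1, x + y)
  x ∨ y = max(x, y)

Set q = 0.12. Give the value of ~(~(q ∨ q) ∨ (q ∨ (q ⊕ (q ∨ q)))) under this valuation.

0.12

q ∨ q = max(0.12, 0.12) = 0.12
~(q ∨ q) = 1 − 0.12 = 0.88
q ⊕ (q ∨ q) = min(1, 0.12 + 0.12) = min(1, 0.24) = 0.24
q ∨ (q ⊕ (q ∨ q)) = max(0.12, 0.24) = 0.24
~(q ∨ q) ∨ (q ∨ (q ⊕ (q ∨ q))) = max(0.88, 0.24) = 0.88
~(~(q ∨ q) ∨ (q ∨ (q ⊕ (q ∨ q)))) = 1 − 0.88 = 0.12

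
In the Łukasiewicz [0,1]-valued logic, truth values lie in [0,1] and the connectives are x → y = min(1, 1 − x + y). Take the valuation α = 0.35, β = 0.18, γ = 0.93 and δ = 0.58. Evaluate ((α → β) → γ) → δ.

α → β = min(1, 1 − 0.35 + 0.18) = min(1, 0.83) = 0.83
(α → β) → γ = min(1, 1 − 0.83 + 0.93) = min(1, 1.10) = 1.00
((α → β) → γ) → δ = min(1, 1 − 1.00 + 0.58) = min(1, 0.58) = 0.58

0.58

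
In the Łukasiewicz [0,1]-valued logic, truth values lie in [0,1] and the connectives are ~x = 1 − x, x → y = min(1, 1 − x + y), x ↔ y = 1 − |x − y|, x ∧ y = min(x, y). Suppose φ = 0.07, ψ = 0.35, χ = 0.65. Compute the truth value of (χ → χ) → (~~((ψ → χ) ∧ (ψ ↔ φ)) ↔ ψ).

0.63

χ → χ = min(1, 1 − 0.65 + 0.65) = min(1, 1.00) = 1.00
ψ → χ = min(1, 1 − 0.35 + 0.65) = min(1, 1.30) = 1.00
ψ ↔ φ = 1 − |0.35 − 0.07| = 1 − 0.28 = 0.72
(ψ → χ) ∧ (ψ ↔ φ) = min(1.00, 0.72) = 0.72
~((ψ → χ) ∧ (ψ ↔ φ)) = 1 − 0.72 = 0.28
~~((ψ → χ) ∧ (ψ ↔ φ)) = 1 − 0.28 = 0.72
~~((ψ → χ) ∧ (ψ ↔ φ)) ↔ ψ = 1 − |0.72 − 0.35| = 1 − 0.37 = 0.63
(χ → χ) → (~~((ψ → χ) ∧ (ψ ↔ φ)) ↔ ψ) = min(1, 1 − 1.00 + 0.63) = min(1, 0.63) = 0.63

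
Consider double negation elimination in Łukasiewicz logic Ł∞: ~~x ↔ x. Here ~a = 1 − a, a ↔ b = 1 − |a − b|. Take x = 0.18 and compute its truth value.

~x = 1 − 0.18 = 0.82
~~x = 1 − 0.82 = 0.18
~~x ↔ x = 1 − |0.18 − 0.18| = 1 − 0.00 = 1.00
(As expected: always 1 in Ł∞ since negation is involutive.)

1.00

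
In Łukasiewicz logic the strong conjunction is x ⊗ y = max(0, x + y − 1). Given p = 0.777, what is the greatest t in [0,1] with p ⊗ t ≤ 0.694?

The residuum of the Łukasiewicz t-norm gives the supremum: min(1, 1 − 0.777 + 0.694).
1 − 0.777 + 0.694 = 0.917, so t = min(1, 0.917) = 0.917.
Check: 0.777 ⊗ 0.917 = max(0, 0.694) = 0.694 ≤ 0.694.

0.917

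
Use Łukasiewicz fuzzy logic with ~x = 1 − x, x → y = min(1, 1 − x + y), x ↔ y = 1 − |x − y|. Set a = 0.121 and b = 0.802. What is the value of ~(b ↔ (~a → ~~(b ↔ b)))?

~a = 1 − 0.121 = 0.879
b ↔ b = 1 − |0.802 − 0.802| = 1 − 0.000 = 1.000
~(b ↔ b) = 1 − 1.000 = 0.000
~~(b ↔ b) = 1 − 0.000 = 1.000
~a → ~~(b ↔ b) = min(1, 1 − 0.879 + 1.000) = min(1, 1.121) = 1.000
b ↔ (~a → ~~(b ↔ b)) = 1 − |0.802 − 1.000| = 1 − 0.198 = 0.802
~(b ↔ (~a → ~~(b ↔ b))) = 1 − 0.802 = 0.198

0.198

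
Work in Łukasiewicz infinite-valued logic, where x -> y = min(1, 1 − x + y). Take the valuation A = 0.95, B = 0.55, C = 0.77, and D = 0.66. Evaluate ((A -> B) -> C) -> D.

A -> B = min(1, 1 − 0.95 + 0.55) = min(1, 0.60) = 0.60
(A -> B) -> C = min(1, 1 − 0.60 + 0.77) = min(1, 1.17) = 1.00
((A -> B) -> C) -> D = min(1, 1 − 1.00 + 0.66) = min(1, 0.66) = 0.66

0.66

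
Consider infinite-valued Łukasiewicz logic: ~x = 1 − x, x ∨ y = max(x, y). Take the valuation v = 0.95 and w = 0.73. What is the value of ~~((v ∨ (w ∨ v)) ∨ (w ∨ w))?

w ∨ v = max(0.73, 0.95) = 0.95
v ∨ (w ∨ v) = max(0.95, 0.95) = 0.95
w ∨ w = max(0.73, 0.73) = 0.73
(v ∨ (w ∨ v)) ∨ (w ∨ w) = max(0.95, 0.73) = 0.95
~((v ∨ (w ∨ v)) ∨ (w ∨ w)) = 1 − 0.95 = 0.05
~~((v ∨ (w ∨ v)) ∨ (w ∨ w)) = 1 − 0.05 = 0.95

0.95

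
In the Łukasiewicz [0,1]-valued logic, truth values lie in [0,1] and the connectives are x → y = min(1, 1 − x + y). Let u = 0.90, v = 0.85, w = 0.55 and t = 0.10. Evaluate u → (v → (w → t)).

0.80

w → t = min(1, 1 − 0.55 + 0.10) = min(1, 0.55) = 0.55
v → (w → t) = min(1, 1 − 0.85 + 0.55) = min(1, 0.70) = 0.70
u → (v → (w → t)) = min(1, 1 − 0.90 + 0.70) = min(1, 0.80) = 0.80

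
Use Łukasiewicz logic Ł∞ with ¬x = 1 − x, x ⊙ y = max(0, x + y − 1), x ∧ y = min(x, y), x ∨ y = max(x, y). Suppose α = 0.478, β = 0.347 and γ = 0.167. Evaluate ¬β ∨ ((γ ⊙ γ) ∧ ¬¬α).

¬β = 1 − 0.347 = 0.653
γ ⊙ γ = max(0, 0.167 + 0.167 − 1) = max(0, -0.666) = 0.000
¬α = 1 − 0.478 = 0.522
¬¬α = 1 − 0.522 = 0.478
(γ ⊙ γ) ∧ ¬¬α = min(0.000, 0.478) = 0.000
¬β ∨ ((γ ⊙ γ) ∧ ¬¬α) = max(0.653, 0.000) = 0.653

0.653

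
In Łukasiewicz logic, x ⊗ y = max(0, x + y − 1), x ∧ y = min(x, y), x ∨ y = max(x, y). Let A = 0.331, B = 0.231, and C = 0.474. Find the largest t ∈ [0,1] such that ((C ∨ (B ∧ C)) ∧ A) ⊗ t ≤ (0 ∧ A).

B ∧ C = min(0.231, 0.474) = 0.231
C ∨ (B ∧ C) = max(0.474, 0.231) = 0.474
(C ∨ (B ∧ C)) ∧ A = min(0.474, 0.331) = 0.331
So the left factor is (C ∨ (B ∧ C)) ∧ A = 0.331.
0 ∧ A = min(0.000, 0.331) = 0.000
So the right-hand bound is 0 ∧ A = 0.000.
The residuum of the Łukasiewicz t-norm gives the supremum: min(1, 1 − 0.331 + 0.000).
1 − 0.331 + 0.000 = 0.669, so t = min(1, 0.669) = 0.669.
Check: 0.331 ⊗ 0.669 = max(0, 0.000) = 0.000 ≤ 0.000.

0.669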